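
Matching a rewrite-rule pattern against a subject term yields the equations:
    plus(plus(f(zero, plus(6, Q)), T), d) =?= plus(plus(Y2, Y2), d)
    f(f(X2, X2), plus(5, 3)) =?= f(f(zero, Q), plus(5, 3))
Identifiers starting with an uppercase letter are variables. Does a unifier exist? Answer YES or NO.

YES

Decompose plus/2: plus(f(zero, plus(6, Q)), T) =?= plus(Y2, Y2),  d =?= d.
Decompose plus/2: f(zero, plus(6, Q)) =?= Y2,  T =?= Y2.
Bind Y2 := f(zero, plus(6, Q)); substituting into the one remaining equation that mentions Y2 gives: T =?= f(zero, plus(6, Q)).
Bind T := f(zero, plus(6, Q)); no other remaining equation mentions T.
Delete trivial equation d =?= d.
Decompose f/2: f(X2, X2) =?= f(zero, Q),  plus(5, 3) =?= plus(5, 3).
Decompose f/2: X2 =?= zero,  X2 =?= Q.
Bind X2 := zero; substituting into the one remaining equation that mentions X2 gives: zero =?= Q.
Bind Q := zero; no other remaining equation mentions Q. Substituting into the earlier bindings gives Y2 := f(zero, plus(6, zero)), T := f(zero, plus(6, zero)).
Delete trivial equation plus(5, 3) =?= plus(5, 3).
No equations remain and no clash or occurs-check failure arose, so a unifier exists.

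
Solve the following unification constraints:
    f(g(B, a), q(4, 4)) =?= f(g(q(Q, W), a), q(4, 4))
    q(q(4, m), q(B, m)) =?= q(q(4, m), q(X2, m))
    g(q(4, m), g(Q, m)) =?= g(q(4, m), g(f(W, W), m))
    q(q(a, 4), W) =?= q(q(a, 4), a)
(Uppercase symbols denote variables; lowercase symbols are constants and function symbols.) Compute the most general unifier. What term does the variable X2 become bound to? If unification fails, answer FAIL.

Decompose f/2: g(B, a) =?= g(q(Q, W), a),  q(4, 4) =?= q(4, 4).
Decompose g/2: B =?= q(Q, W),  a =?= a.
Bind B := q(Q, W); substituting into the one remaining equation that mentions B gives: q(q(4, m), q(q(Q, W), m)) =?= q(q(4, m), q(X2, m)).
Delete trivial equation a =?= a.
Delete trivial equation q(4, 4) =?= q(4, 4).
Decompose q/2: q(4, m) =?= q(4, m),  q(q(Q, W), m) =?= q(X2, m).
Delete trivial equation q(4, m) =?= q(4, m).
Decompose q/2: q(Q, W) =?= X2,  m =?= m.
Bind X2 := q(Q, W); no other remaining equation mentions X2.
Delete trivial equation m =?= m.
Decompose g/2: q(4, m) =?= q(4, m),  g(Q, m) =?= g(f(W, W), m).
Delete trivial equation q(4, m) =?= q(4, m).
Decompose g/2: Q =?= f(W, W),  m =?= m.
Bind Q := f(W, W); no other remaining equation mentions Q. Substituting into the earlier bindings gives B := q(f(W, W), W), X2 := q(f(W, W), W).
Delete trivial equation m =?= m.
Decompose q/2: q(a, 4) =?= q(a, 4),  W =?= a.
Delete trivial equation q(a, 4) =?= q(a, 4).
Bind W := a. Substituting into the earlier bindings gives B := q(f(a, a), a), X2 := q(f(a, a), a), Q := f(a, a).
MGU = { B ↦ q(f(a, a), a), X2 ↦ q(f(a, a), a), Q ↦ f(a, a), W ↦ a }, so X2 ↦ q(f(a, a), a).

q(f(a, a), a)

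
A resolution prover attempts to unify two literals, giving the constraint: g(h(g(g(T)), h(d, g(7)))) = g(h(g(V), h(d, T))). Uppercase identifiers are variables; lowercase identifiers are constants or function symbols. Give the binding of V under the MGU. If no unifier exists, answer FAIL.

Decompose g/1: h(g(g(T)), h(d, g(7))) = h(g(V), h(d, T)).
Decompose h/2: g(g(T)) = g(V),  h(d, g(7)) = h(d, T).
Decompose g/1: g(T) = V.
Bind V := g(T); no other remaining equation mentions V.
Decompose h/2: d = d,  g(7) = T.
Delete trivial equation d = d.
Bind T := g(7). Substituting into the earlier binding gives V := g(g(7)).
MGU = { V -> g(g(7)), T -> g(7) }, so V -> g(g(7)).

g(g(7))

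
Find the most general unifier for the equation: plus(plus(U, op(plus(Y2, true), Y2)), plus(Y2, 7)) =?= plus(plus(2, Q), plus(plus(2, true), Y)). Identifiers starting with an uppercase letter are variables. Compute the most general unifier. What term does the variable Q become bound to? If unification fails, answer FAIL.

Decompose plus/2: plus(U, op(plus(Y2, true), Y2)) =?= plus(2, Q),  plus(Y2, 7) =?= plus(plus(2, true), Y).
Decompose plus/2: U =?= 2,  op(plus(Y2, true), Y2) =?= Q.
Bind U := 2; no other remaining equation mentions U.
Bind Q := op(plus(Y2, true), Y2); no other remaining equation mentions Q.
Decompose plus/2: Y2 =?= plus(2, true),  7 =?= Y.
Bind Y2 := plus(2, true); no other remaining equation mentions Y2. Substituting into the earlier binding gives Q := op(plus(plus(2, true), true), plus(2, true)).
Bind Y := 7.
MGU = { U -> 2, Q -> op(plus(plus(2, true), true), plus(2, true)), Y2 -> plus(2, true), Y -> 7 }, so Q -> op(plus(plus(2, true), true), plus(2, true)).

op(plus(plus(2, true), true), plus(2, true))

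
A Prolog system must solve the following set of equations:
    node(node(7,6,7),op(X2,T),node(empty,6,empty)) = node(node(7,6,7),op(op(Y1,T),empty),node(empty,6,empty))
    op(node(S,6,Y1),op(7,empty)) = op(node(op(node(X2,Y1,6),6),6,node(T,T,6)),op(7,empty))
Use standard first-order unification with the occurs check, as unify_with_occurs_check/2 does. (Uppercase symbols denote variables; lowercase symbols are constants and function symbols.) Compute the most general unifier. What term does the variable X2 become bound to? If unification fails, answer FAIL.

op(node(empty,empty,6),empty)

Decompose node/3: node(7,6,7) = node(7,6,7),  op(X2,T) = op(op(Y1,T),empty),  node(empty,6,empty) = node(empty,6,empty).
Delete trivial equation node(7,6,7) = node(7,6,7).
Decompose op/2: X2 = op(Y1,T),  T = empty.
Bind X2 := op(Y1,T); substituting into the one remaining equation that mentions X2 gives: op(node(S,6,Y1),op(7,empty)) = op(node(op(node(op(Y1,T),Y1,6),6),6,node(T,T,6)),op(7,empty)).
Bind T := empty; substituting into the one remaining equation that mentions T gives: op(node(S,6,Y1),op(7,empty)) = op(node(op(node(op(Y1,empty),Y1,6),6),6,node(empty,empty,6)),op(7,empty)). Substituting into the earlier binding gives X2 := op(Y1,empty).
Delete trivial equation node(empty,6,empty) = node(empty,6,empty).
Decompose op/2: node(S,6,Y1) = node(op(node(op(Y1,empty),Y1,6),6),6,node(empty,empty,6)),  op(7,empty) = op(7,empty).
Decompose node/3: S = op(node(op(Y1,empty),Y1,6),6),  6 = 6,  Y1 = node(empty,empty,6).
Bind S := op(node(op(Y1,empty),Y1,6),6); no other remaining equation mentions S.
Delete trivial equation 6 = 6.
Bind Y1 := node(empty,empty,6); no other remaining equation mentions Y1. Substituting into the earlier bindings gives X2 := op(node(empty,empty,6),empty), S := op(node(op(node(empty,empty,6),empty),node(empty,empty,6),6),6).
Delete trivial equation op(7,empty) = op(7,empty).
MGU = { X2 = op(node(empty,empty,6),empty), T = empty, S = op(node(op(node(empty,empty,6),empty),node(empty,empty,6),6),6), Y1 = node(empty,empty,6) }, so X2 = op(node(empty,empty,6),empty).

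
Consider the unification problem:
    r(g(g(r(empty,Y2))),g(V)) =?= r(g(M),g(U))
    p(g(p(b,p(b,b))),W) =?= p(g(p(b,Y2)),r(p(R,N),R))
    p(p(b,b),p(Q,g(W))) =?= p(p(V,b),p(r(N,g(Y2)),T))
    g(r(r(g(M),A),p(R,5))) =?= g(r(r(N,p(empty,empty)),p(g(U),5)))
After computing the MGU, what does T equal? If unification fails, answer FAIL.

g(r(p(g(b),g(g(r(empty,p(b,b))))),g(b)))

Decompose r/2: g(g(r(empty,Y2))) =?= g(M),  g(V) =?= g(U).
Decompose g/1: g(r(empty,Y2)) =?= M.
Bind M := g(r(empty,Y2)); substituting into the one remaining equation that mentions M gives: g(r(r(g(g(r(empty,Y2))),A),p(R,5))) =?= g(r(r(N,p(empty,empty)),p(g(U),5))).
Decompose g/1: V =?= U.
Bind V := U; substituting into the one remaining equation that mentions V gives: p(p(b,b),p(Q,g(W))) =?= p(p(U,b),p(r(N,g(Y2)),T)).
Decompose p/2: g(p(b,p(b,b))) =?= g(p(b,Y2)),  W =?= r(p(R,N),R).
Decompose g/1: p(b,p(b,b)) =?= p(b,Y2).
Decompose p/2: b =?= b,  p(b,b) =?= Y2.
Delete trivial equation b =?= b.
Bind Y2 := p(b,b); substituting into the 2 remaining equations that mention Y2 gives: p(p(b,b),p(Q,g(W))) =?= p(p(U,b),p(r(N,g(p(b,b))),T)),  g(r(r(g(g(r(empty,p(b,b)))),A),p(R,5))) =?= g(r(r(N,p(empty,empty)),p(g(U),5))). Substituting into the earlier binding gives M := g(r(empty,p(b,b))).
Bind W := r(p(R,N),R); substituting into the one remaining equation that mentions W gives: p(p(b,b),p(Q,g(r(p(R,N),R)))) =?= p(p(U,b),p(r(N,g(p(b,b))),T)).
Decompose p/2: p(b,b) =?= p(U,b),  p(Q,g(r(p(R,N),R))) =?= p(r(N,g(p(b,b))),T).
Decompose p/2: b =?= U,  b =?= b.
Bind U := b; substituting into the one remaining equation that mentions U gives: g(r(r(g(g(r(empty,p(b,b)))),A),p(R,5))) =?= g(r(r(N,p(empty,empty)),p(g(b),5))). Substituting into the earlier binding gives V := b.
Delete trivial equation b =?= b.
Decompose p/2: Q =?= r(N,g(p(b,b))),  g(r(p(R,N),R)) =?= T.
Bind Q := r(N,g(p(b,b))); no other remaining equation mentions Q.
Bind T := g(r(p(R,N),R)); no other remaining equation mentions T.
Decompose g/1: r(r(g(g(r(empty,p(b,b)))),A),p(R,5)) =?= r(r(N,p(empty,empty)),p(g(b),5)).
Decompose r/2: r(g(g(r(empty,p(b,b)))),A) =?= r(N,p(empty,empty)),  p(R,5) =?= p(g(b),5).
Decompose r/2: g(g(r(empty,p(b,b)))) =?= N,  A =?= p(empty,empty).
Bind N := g(g(r(empty,p(b,b)))); no other remaining equation mentions N. Substituting into the earlier bindings gives W := r(p(R,g(g(r(empty,p(b,b))))),R), Q := r(g(g(r(empty,p(b,b)))),g(p(b,b))), T := g(r(p(R,g(g(r(empty,p(b,b))))),R)).
Bind A := p(empty,empty); no other remaining equation mentions A.
Decompose p/2: R =?= g(b),  5 =?= 5.
Bind R := g(b); no other remaining equation mentions R. Substituting into the earlier bindings gives W := r(p(g(b),g(g(r(empty,p(b,b))))),g(b)), T := g(r(p(g(b),g(g(r(empty,p(b,b))))),g(b))).
Delete trivial equation 5 =?= 5.
MGU = { M -> g(r(empty,p(b,b))), V -> b, Y2 -> p(b,b), W -> r(p(g(b),g(g(r(empty,p(b,b))))),g(b)), U -> b, Q -> r(g(g(r(empty,p(b,b)))),g(p(b,b))), T -> g(r(p(g(b),g(g(r(empty,p(b,b))))),g(b))), N -> g(g(r(empty,p(b,b)))), A -> p(empty,empty), R -> g(b) }, so T -> g(r(p(g(b),g(g(r(empty,p(b,b))))),g(b))).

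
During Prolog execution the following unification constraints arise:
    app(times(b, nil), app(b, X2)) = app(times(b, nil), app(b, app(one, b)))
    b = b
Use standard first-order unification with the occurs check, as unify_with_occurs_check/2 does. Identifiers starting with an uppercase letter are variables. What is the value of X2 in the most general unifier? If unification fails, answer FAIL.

app(one, b)

Decompose app/2: times(b, nil) = times(b, nil),  app(b, X2) = app(b, app(one, b)).
Delete trivial equation times(b, nil) = times(b, nil).
Decompose app/2: b = b,  X2 = app(one, b).
Delete trivial equation b = b.
Bind X2 := app(one, b); no other remaining equation mentions X2.
Delete trivial equation b = b.
MGU = { X2 = app(one, b) }, so X2 = app(one, b).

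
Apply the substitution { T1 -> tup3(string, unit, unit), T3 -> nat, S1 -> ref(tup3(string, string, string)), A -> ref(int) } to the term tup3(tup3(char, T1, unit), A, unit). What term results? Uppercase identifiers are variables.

tup3(tup3(char, tup3(string, unit, unit), unit), ref(int), unit)

Replace each occurrence of T1 with tup3(string, unit, unit).
Replace each occurrence of A with ref(int).
Result: tup3(tup3(char, tup3(string, unit, unit), unit), ref(int), unit).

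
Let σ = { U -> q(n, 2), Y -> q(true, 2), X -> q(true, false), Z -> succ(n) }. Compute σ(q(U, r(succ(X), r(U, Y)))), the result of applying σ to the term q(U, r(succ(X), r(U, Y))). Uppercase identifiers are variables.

q(q(n, 2), r(succ(q(true, false)), r(q(n, 2), q(true, 2))))

Replace each occurrence of U with q(n, 2).
Replace each occurrence of Y with q(true, 2).
Replace each occurrence of X with q(true, false).
Result: q(q(n, 2), r(succ(q(true, false)), r(q(n, 2), q(true, 2)))).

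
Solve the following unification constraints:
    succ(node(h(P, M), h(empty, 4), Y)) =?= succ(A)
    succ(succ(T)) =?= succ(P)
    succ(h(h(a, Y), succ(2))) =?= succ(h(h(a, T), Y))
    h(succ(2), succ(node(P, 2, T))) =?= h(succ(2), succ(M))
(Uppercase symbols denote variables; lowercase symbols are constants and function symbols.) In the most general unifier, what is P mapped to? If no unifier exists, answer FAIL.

Decompose succ/1: node(h(P, M), h(empty, 4), Y) =?= A.
Bind A := node(h(P, M), h(empty, 4), Y); no other remaining equation mentions A.
Decompose succ/1: succ(T) =?= P.
Bind P := succ(T); substituting into the one remaining equation that mentions P gives: h(succ(2), succ(node(succ(T), 2, T))) =?= h(succ(2), succ(M)). Substituting into the earlier binding gives A := node(h(succ(T), M), h(empty, 4), Y).
Decompose succ/1: h(h(a, Y), succ(2)) =?= h(h(a, T), Y).
Decompose h/2: h(a, Y) =?= h(a, T),  succ(2) =?= Y.
Decompose h/2: a =?= a,  Y =?= T.
Delete trivial equation a =?= a.
Bind Y := T; substituting into the one remaining equation that mentions Y gives: succ(2) =?= T. Substituting into the earlier binding gives A := node(h(succ(T), M), h(empty, 4), T).
Bind T := succ(2); substituting into the remaining equation gives: h(succ(2), succ(node(succ(succ(2)), 2, succ(2)))) =?= h(succ(2), succ(M)). Substituting into the earlier bindings gives A := node(h(succ(succ(2)), M), h(empty, 4), succ(2)), P := succ(succ(2)), Y := succ(2).
Decompose h/2: succ(2) =?= succ(2),  succ(node(succ(succ(2)), 2, succ(2))) =?= succ(M).
Delete trivial equation succ(2) =?= succ(2).
Decompose succ/1: node(succ(succ(2)), 2, succ(2)) =?= M.
Bind M := node(succ(succ(2)), 2, succ(2)). Substituting into the earlier binding gives A := node(h(succ(succ(2)), node(succ(succ(2)), 2, succ(2))), h(empty, 4), succ(2)).
MGU = { A := node(h(succ(succ(2)), node(succ(succ(2)), 2, succ(2))), h(empty, 4), succ(2)), P := succ(succ(2)), Y := succ(2), T := succ(2), M := node(succ(succ(2)), 2, succ(2)) }, so P := succ(succ(2)).

succ(succ(2))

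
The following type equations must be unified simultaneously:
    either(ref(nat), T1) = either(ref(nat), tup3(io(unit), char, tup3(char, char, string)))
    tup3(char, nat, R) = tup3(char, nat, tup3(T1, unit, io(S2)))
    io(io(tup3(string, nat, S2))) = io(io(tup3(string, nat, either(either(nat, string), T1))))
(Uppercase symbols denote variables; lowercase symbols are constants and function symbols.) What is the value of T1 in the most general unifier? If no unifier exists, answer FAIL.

tup3(io(unit), char, tup3(char, char, string))

Decompose either/2: ref(nat) = ref(nat),  T1 = tup3(io(unit), char, tup3(char, char, string)).
Delete trivial equation ref(nat) = ref(nat).
Bind T1 := tup3(io(unit), char, tup3(char, char, string)); substituting into the remaining equations gives: tup3(char, nat, R) = tup3(char, nat, tup3(tup3(io(unit), char, tup3(char, char, string)), unit, io(S2))),  io(io(tup3(string, nat, S2))) = io(io(tup3(string, nat, either(either(nat, string), tup3(io(unit), char, tup3(char, char, string)))))).
Decompose tup3/3: char = char,  nat = nat,  R = tup3(tup3(io(unit), char, tup3(char, char, string)), unit, io(S2)).
Delete trivial equation char = char.
Delete trivial equation nat = nat.
Bind R := tup3(tup3(io(unit), char, tup3(char, char, string)), unit, io(S2)); no other remaining equation mentions R.
Decompose io/1: io(tup3(string, nat, S2)) = io(tup3(string, nat, either(either(nat, string), tup3(io(unit), char, tup3(char, char, string))))).
Decompose io/1: tup3(string, nat, S2) = tup3(string, nat, either(either(nat, string), tup3(io(unit), char, tup3(char, char, string)))).
Decompose tup3/3: string = string,  nat = nat,  S2 = either(either(nat, string), tup3(io(unit), char, tup3(char, char, string))).
Delete trivial equation string = string.
Delete trivial equation nat = nat.
Bind S2 := either(either(nat, string), tup3(io(unit), char, tup3(char, char, string))). Substituting into the earlier binding gives R := tup3(tup3(io(unit), char, tup3(char, char, string)), unit, io(either(either(nat, string), tup3(io(unit), char, tup3(char, char, string))))).
MGU = { T1 ↦ tup3(io(unit), char, tup3(char, char, string)), R ↦ tup3(tup3(io(unit), char, tup3(char, char, string)), unit, io(either(either(nat, string), tup3(io(unit), char, tup3(char, char, string))))), S2 ↦ either(either(nat, string), tup3(io(unit), char, tup3(char, char, string))) }, so T1 ↦ tup3(io(unit), char, tup3(char, char, string)).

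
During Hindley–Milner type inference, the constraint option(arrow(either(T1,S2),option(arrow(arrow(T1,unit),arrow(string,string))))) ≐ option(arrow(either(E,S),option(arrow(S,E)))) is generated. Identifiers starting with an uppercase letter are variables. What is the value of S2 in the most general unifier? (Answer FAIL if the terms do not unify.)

arrow(arrow(string,string),unit)

Decompose option/1: arrow(either(T1,S2),option(arrow(arrow(T1,unit),arrow(string,string)))) ≐ arrow(either(E,S),option(arrow(S,E))).
Decompose arrow/2: either(T1,S2) ≐ either(E,S),  option(arrow(arrow(T1,unit),arrow(string,string))) ≐ option(arrow(S,E)).
Decompose either/2: T1 ≐ E,  S2 ≐ S.
Bind T1 := E; substituting into the one remaining equation that mentions T1 gives: option(arrow(arrow(E,unit),arrow(string,string))) ≐ option(arrow(S,E)).
Bind S2 := S; no other remaining equation mentions S2.
Decompose option/1: arrow(arrow(E,unit),arrow(string,string)) ≐ arrow(S,E).
Decompose arrow/2: arrow(E,unit) ≐ S,  arrow(string,string) ≐ E.
Bind S := arrow(E,unit); no other remaining equation mentions S. Substituting into the earlier binding gives S2 := arrow(E,unit).
Bind E := arrow(string,string). Substituting into the earlier bindings gives T1 := arrow(string,string), S2 := arrow(arrow(string,string),unit), S := arrow(arrow(string,string),unit).
MGU = { T1 -> arrow(string,string), S2 -> arrow(arrow(string,string),unit), S -> arrow(arrow(string,string),unit), E -> arrow(string,string) }, so S2 -> arrow(arrow(string,string),unit).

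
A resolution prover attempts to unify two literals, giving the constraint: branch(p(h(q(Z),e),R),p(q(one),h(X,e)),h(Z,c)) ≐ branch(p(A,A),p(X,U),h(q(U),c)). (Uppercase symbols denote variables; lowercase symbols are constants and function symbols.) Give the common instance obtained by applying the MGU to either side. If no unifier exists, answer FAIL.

branch(p(h(q(q(h(q(one),e))),e),h(q(q(h(q(one),e))),e)),p(q(one),h(q(one),e)),h(q(h(q(one),e)),c))

Decompose branch/3: p(h(q(Z),e),R) ≐ p(A,A),  p(q(one),h(X,e)) ≐ p(X,U),  h(Z,c) ≐ h(q(U),c).
Decompose p/2: h(q(Z),e) ≐ A,  R ≐ A.
Bind A := h(q(Z),e); substituting into the one remaining equation that mentions A gives: R ≐ h(q(Z),e).
Bind R := h(q(Z),e); no other remaining equation mentions R.
Decompose p/2: q(one) ≐ X,  h(X,e) ≐ U.
Bind X := q(one); substituting into the one remaining equation that mentions X gives: h(q(one),e) ≐ U.
Bind U := h(q(one),e); substituting into the remaining equation gives: h(Z,c) ≐ h(q(h(q(one),e)),c).
Decompose h/2: Z ≐ q(h(q(one),e)),  c ≐ c.
Bind Z := q(h(q(one),e)); no other remaining equation mentions Z. Substituting into the earlier bindings gives A := h(q(q(h(q(one),e))),e), R := h(q(q(h(q(one),e))),e).
Delete trivial equation c ≐ c.
Applying the MGU to either side gives branch(p(h(q(q(h(q(one),e))),e),h(q(q(h(q(one),e))),e)),p(q(one),h(q(one),e)),h(q(h(q(one),e)),c)).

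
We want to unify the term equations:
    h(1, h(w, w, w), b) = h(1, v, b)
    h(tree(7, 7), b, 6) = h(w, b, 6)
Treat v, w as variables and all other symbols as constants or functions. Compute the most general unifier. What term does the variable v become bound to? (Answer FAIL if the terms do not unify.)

h(tree(7, 7), tree(7, 7), tree(7, 7))

Decompose h/3: 1 = 1,  h(w, w, w) = v,  b = b.
Delete trivial equation 1 = 1.
Bind v := h(w, w, w); no other remaining equation mentions v.
Delete trivial equation b = b.
Decompose h/3: tree(7, 7) = w,  b = b,  6 = 6.
Bind w := tree(7, 7); no other remaining equation mentions w. Substituting into the earlier binding gives v := h(tree(7, 7), tree(7, 7), tree(7, 7)).
Delete trivial equation b = b.
Delete trivial equation 6 = 6.
MGU = { v := h(tree(7, 7), tree(7, 7), tree(7, 7)), w := tree(7, 7) }, so v := h(tree(7, 7), tree(7, 7), tree(7, 7)).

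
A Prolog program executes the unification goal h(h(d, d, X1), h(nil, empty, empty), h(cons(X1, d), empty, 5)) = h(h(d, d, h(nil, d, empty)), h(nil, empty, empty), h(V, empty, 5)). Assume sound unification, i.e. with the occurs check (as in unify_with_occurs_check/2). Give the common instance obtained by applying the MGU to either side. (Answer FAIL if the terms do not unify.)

h(h(d, d, h(nil, d, empty)), h(nil, empty, empty), h(cons(h(nil, d, empty), d), empty, 5))

Decompose h/3: h(d, d, X1) = h(d, d, h(nil, d, empty)),  h(nil, empty, empty) = h(nil, empty, empty),  h(cons(X1, d), empty, 5) = h(V, empty, 5).
Decompose h/3: d = d,  d = d,  X1 = h(nil, d, empty).
Delete trivial equation d = d.
Delete trivial equation d = d.
Bind X1 := h(nil, d, empty); substituting into the one remaining equation that mentions X1 gives: h(cons(h(nil, d, empty), d), empty, 5) = h(V, empty, 5).
Delete trivial equation h(nil, empty, empty) = h(nil, empty, empty).
Decompose h/3: cons(h(nil, d, empty), d) = V,  empty = empty,  5 = 5.
Bind V := cons(h(nil, d, empty), d); no other remaining equation mentions V.
Delete trivial equation empty = empty.
Delete trivial equation 5 = 5.
Applying the MGU to either side gives h(h(d, d, h(nil, d, empty)), h(nil, empty, empty), h(cons(h(nil, d, empty), d), empty, 5)).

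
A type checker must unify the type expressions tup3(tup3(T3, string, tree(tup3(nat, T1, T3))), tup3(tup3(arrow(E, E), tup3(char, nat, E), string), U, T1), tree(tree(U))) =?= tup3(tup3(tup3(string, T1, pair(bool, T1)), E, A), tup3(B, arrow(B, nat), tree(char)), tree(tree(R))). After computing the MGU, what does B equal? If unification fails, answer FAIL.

tup3(arrow(string, string), tup3(char, nat, string), string)

Decompose tup3/3: tup3(T3, string, tree(tup3(nat, T1, T3))) =?= tup3(tup3(string, T1, pair(bool, T1)), E, A),  tup3(tup3(arrow(E, E), tup3(char, nat, E), string), U, T1) =?= tup3(B, arrow(B, nat), tree(char)),  tree(tree(U)) =?= tree(tree(R)).
Decompose tup3/3: T3 =?= tup3(string, T1, pair(bool, T1)),  string =?= E,  tree(tup3(nat, T1, T3)) =?= A.
Bind T3 := tup3(string, T1, pair(bool, T1)); substituting into the one remaining equation that mentions T3 gives: tree(tup3(nat, T1, tup3(string, T1, pair(bool, T1)))) =?= A.
Bind E := string; substituting into the one remaining equation that mentions E gives: tup3(tup3(arrow(string, string), tup3(char, nat, string), string), U, T1) =?= tup3(B, arrow(B, nat), tree(char)).
Bind A := tree(tup3(nat, T1, tup3(string, T1, pair(bool, T1)))); no other remaining equation mentions A.
Decompose tup3/3: tup3(arrow(string, string), tup3(char, nat, string), string) =?= B,  U =?= arrow(B, nat),  T1 =?= tree(char).
Bind B := tup3(arrow(string, string), tup3(char, nat, string), string); substituting into the one remaining equation that mentions B gives: U =?= arrow(tup3(arrow(string, string), tup3(char, nat, string), string), nat).
Bind U := arrow(tup3(arrow(string, string), tup3(char, nat, string), string), nat); substituting into the one remaining equation that mentions U gives: tree(tree(arrow(tup3(arrow(string, string), tup3(char, nat, string), string), nat))) =?= tree(tree(R)).
Bind T1 := tree(char); no other remaining equation mentions T1. Substituting into the earlier bindings gives T3 := tup3(string, tree(char), pair(bool, tree(char))), A := tree(tup3(nat, tree(char), tup3(string, tree(char), pair(bool, tree(char))))).
Decompose tree/1: tree(arrow(tup3(arrow(string, string), tup3(char, nat, string), string), nat)) =?= tree(R).
Decompose tree/1: arrow(tup3(arrow(string, string), tup3(char, nat, string), string), nat) =?= R.
Bind R := arrow(tup3(arrow(string, string), tup3(char, nat, string), string), nat).
MGU = { T3 := tup3(string, tree(char), pair(bool, tree(char))), E := string, A := tree(tup3(nat, tree(char), tup3(string, tree(char), pair(bool, tree(char))))), B := tup3(arrow(string, string), tup3(char, nat, string), string), U := arrow(tup3(arrow(string, string), tup3(char, nat, string), string), nat), T1 := tree(char), R := arrow(tup3(arrow(string, string), tup3(char, nat, string), string), nat) }, so B := tup3(arrow(string, string), tup3(char, nat, string), string).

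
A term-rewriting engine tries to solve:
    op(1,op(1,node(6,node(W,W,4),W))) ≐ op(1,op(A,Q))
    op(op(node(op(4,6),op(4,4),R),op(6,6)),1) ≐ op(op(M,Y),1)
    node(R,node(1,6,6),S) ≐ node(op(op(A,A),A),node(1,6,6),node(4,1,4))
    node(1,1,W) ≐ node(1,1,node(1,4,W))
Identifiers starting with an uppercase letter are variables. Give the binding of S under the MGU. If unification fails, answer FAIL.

FAIL

Decompose op/2: 1 ≐ 1,  op(1,node(6,node(W,W,4),W)) ≐ op(A,Q).
Delete trivial equation 1 ≐ 1.
Decompose op/2: 1 ≐ A,  node(6,node(W,W,4),W) ≐ Q.
Bind A := 1; substituting into the one remaining equation that mentions A gives: node(R,node(1,6,6),S) ≐ node(op(op(1,1),1),node(1,6,6),node(4,1,4)).
Bind Q := node(6,node(W,W,4),W); no other remaining equation mentions Q.
Decompose op/2: op(node(op(4,6),op(4,4),R),op(6,6)) ≐ op(M,Y),  1 ≐ 1.
Decompose op/2: node(op(4,6),op(4,4),R) ≐ M,  op(6,6) ≐ Y.
Bind M := node(op(4,6),op(4,4),R); no other remaining equation mentions M.
Bind Y := op(6,6); no other remaining equation mentions Y.
Delete trivial equation 1 ≐ 1.
Decompose node/3: R ≐ op(op(1,1),1),  node(1,6,6) ≐ node(1,6,6),  S ≐ node(4,1,4).
Bind R := op(op(1,1),1); no other remaining equation mentions R. Substituting into the earlier binding gives M := node(op(4,6),op(4,4),op(op(1,1),1)).
Delete trivial equation node(1,6,6) ≐ node(1,6,6).
Bind S := node(4,1,4); no other remaining equation mentions S.
Decompose node/3: 1 ≐ 1,  1 ≐ 1,  W ≐ node(1,4,W).
Delete trivial equation 1 ≐ 1.
Delete trivial equation 1 ≐ 1.
Occurs check fails: W occurs in node(1,4,W); the equation W ≐ node(1,4,W) has no finite solution.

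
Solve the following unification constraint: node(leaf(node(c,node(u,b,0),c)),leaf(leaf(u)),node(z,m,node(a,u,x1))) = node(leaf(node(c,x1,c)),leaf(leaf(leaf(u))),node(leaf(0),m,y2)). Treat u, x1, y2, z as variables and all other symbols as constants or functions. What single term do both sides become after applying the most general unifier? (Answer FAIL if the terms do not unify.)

FAIL

Decompose node/3: leaf(node(c,node(u,b,0),c)) = leaf(node(c,x1,c)),  leaf(leaf(u)) = leaf(leaf(leaf(u))),  node(z,m,node(a,u,x1)) = node(leaf(0),m,y2).
Decompose leaf/1: node(c,node(u,b,0),c) = node(c,x1,c).
Decompose node/3: c = c,  node(u,b,0) = x1,  c = c.
Delete trivial equation c = c.
Bind x1 := node(u,b,0); substituting into the one remaining equation that mentions x1 gives: node(z,m,node(a,u,node(u,b,0))) = node(leaf(0),m,y2).
Delete trivial equation c = c.
Decompose leaf/1: leaf(u) = leaf(leaf(u)).
Decompose leaf/1: u = leaf(u).
Occurs check fails: u occurs in leaf(u); the equation u = leaf(u) has no finite solution.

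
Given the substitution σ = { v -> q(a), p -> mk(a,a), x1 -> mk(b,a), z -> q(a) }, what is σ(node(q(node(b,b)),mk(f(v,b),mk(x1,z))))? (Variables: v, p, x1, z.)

node(q(node(b,b)),mk(f(q(a),b),mk(mk(b,a),q(a))))

Replace each occurrence of v with q(a).
Replace each occurrence of x1 with mk(b,a).
Replace each occurrence of z with q(a).
Result: node(q(node(b,b)),mk(f(q(a),b),mk(mk(b,a),q(a)))).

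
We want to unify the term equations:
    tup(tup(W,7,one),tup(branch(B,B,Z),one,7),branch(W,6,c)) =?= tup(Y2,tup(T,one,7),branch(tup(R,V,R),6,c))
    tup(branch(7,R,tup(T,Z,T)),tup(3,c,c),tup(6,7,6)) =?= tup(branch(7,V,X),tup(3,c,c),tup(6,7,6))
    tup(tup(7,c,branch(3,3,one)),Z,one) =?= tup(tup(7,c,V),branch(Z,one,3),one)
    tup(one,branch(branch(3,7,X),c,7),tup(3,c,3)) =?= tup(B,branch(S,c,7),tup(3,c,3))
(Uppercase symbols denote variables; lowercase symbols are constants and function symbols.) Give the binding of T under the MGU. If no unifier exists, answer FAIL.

Decompose tup/3: tup(W,7,one) =?= Y2,  tup(branch(B,B,Z),one,7) =?= tup(T,one,7),  branch(W,6,c) =?= branch(tup(R,V,R),6,c).
Bind Y2 := tup(W,7,one); no other remaining equation mentions Y2.
Decompose tup/3: branch(B,B,Z) =?= T,  one =?= one,  7 =?= 7.
Bind T := branch(B,B,Z); substituting into the one remaining equation that mentions T gives: tup(branch(7,R,tup(branch(B,B,Z),Z,branch(B,B,Z))),tup(3,c,c),tup(6,7,6)) =?= tup(branch(7,V,X),tup(3,c,c),tup(6,7,6)).
Delete trivial equation one =?= one.
Delete trivial equation 7 =?= 7.
Decompose branch/3: W =?= tup(R,V,R),  6 =?= 6,  c =?= c.
Bind W := tup(R,V,R); no other remaining equation mentions W. Substituting into the earlier binding gives Y2 := tup(tup(R,V,R),7,one).
Delete trivial equation 6 =?= 6.
Delete trivial equation c =?= c.
Decompose tup/3: branch(7,R,tup(branch(B,B,Z),Z,branch(B,B,Z))) =?= branch(7,V,X),  tup(3,c,c) =?= tup(3,c,c),  tup(6,7,6) =?= tup(6,7,6).
Decompose branch/3: 7 =?= 7,  R =?= V,  tup(branch(B,B,Z),Z,branch(B,B,Z)) =?= X.
Delete trivial equation 7 =?= 7.
Bind R := V; no other remaining equation mentions R. Substituting into the earlier bindings gives Y2 := tup(tup(V,V,V),7,one), W := tup(V,V,V).
Bind X := tup(branch(B,B,Z),Z,branch(B,B,Z)); substituting into the one remaining equation that mentions X gives: tup(one,branch(branch(3,7,tup(branch(B,B,Z),Z,branch(B,B,Z))),c,7),tup(3,c,3)) =?= tup(B,branch(S,c,7),tup(3,c,3)).
Delete trivial equation tup(3,c,c) =?= tup(3,c,c).
Delete trivial equation tup(6,7,6) =?= tup(6,7,6).
Decompose tup/3: tup(7,c,branch(3,3,one)) =?= tup(7,c,V),  Z =?= branch(Z,one,3),  one =?= one.
Decompose tup/3: 7 =?= 7,  c =?= c,  branch(3,3,one) =?= V.
Delete trivial equation 7 =?= 7.
Delete trivial equation c =?= c.
Bind V := branch(3,3,one); no other remaining equation mentions V. Substituting into the earlier bindings gives Y2 := tup(tup(branch(3,3,one),branch(3,3,one),branch(3,3,one)),7,one), W := tup(branch(3,3,one),branch(3,3,one),branch(3,3,one)), R := branch(3,3,one).
Occurs check fails: Z occurs in branch(Z,one,3); the equation Z =?= branch(Z,one,3) has no finite solution.

FAIL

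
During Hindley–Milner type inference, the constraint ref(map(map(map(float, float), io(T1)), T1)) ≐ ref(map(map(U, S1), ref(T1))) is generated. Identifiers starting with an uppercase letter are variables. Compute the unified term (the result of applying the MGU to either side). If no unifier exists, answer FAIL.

FAIL

Decompose ref/1: map(map(map(float, float), io(T1)), T1) ≐ map(map(U, S1), ref(T1)).
Decompose map/2: map(map(float, float), io(T1)) ≐ map(U, S1),  T1 ≐ ref(T1).
Decompose map/2: map(float, float) ≐ U,  io(T1) ≐ S1.
Bind U := map(float, float); no other remaining equation mentions U.
Bind S1 := io(T1); no other remaining equation mentions S1.
Occurs check fails: T1 occurs in ref(T1); the equation T1 ≐ ref(T1) has no finite solution.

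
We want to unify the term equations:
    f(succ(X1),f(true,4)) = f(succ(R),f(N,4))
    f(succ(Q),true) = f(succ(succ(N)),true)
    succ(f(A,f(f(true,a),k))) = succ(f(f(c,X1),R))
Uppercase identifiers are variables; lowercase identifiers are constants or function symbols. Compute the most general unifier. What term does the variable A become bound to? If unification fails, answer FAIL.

f(c,f(f(true,a),k))

Decompose f/2: succ(X1) = succ(R),  f(true,4) = f(N,4).
Decompose succ/1: X1 = R.
Bind X1 := R; substituting into the one remaining equation that mentions X1 gives: succ(f(A,f(f(true,a),k))) = succ(f(f(c,R),R)).
Decompose f/2: true = N,  4 = 4.
Bind N := true; substituting into the one remaining equation that mentions N gives: f(succ(Q),true) = f(succ(succ(true)),true).
Delete trivial equation 4 = 4.
Decompose f/2: succ(Q) = succ(succ(true)),  true = true.
Decompose succ/1: Q = succ(true).
Bind Q := succ(true); no other remaining equation mentions Q.
Delete trivial equation true = true.
Decompose succ/1: f(A,f(f(true,a),k)) = f(f(c,R),R).
Decompose f/2: A = f(c,R),  f(f(true,a),k) = R.
Bind A := f(c,R); no other remaining equation mentions A.
Bind R := f(f(true,a),k). Substituting into the earlier bindings gives X1 := f(f(true,a),k), A := f(c,f(f(true,a),k)).
MGU = { X1 ↦ f(f(true,a),k), N ↦ true, Q ↦ succ(true), A ↦ f(c,f(f(true,a),k)), R ↦ f(f(true,a),k) }, so A ↦ f(c,f(f(true,a),k)).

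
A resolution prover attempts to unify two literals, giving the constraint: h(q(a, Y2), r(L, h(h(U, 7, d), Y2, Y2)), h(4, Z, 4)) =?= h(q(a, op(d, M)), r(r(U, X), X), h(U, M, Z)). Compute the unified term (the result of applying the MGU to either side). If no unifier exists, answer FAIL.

h(q(a, op(d, 4)), r(r(4, h(h(4, 7, d), op(d, 4), op(d, 4))), h(h(4, 7, d), op(d, 4), op(d, 4))), h(4, 4, 4))

Decompose h/3: q(a, Y2) =?= q(a, op(d, M)),  r(L, h(h(U, 7, d), Y2, Y2)) =?= r(r(U, X), X),  h(4, Z, 4) =?= h(U, M, Z).
Decompose q/2: a =?= a,  Y2 =?= op(d, M).
Delete trivial equation a =?= a.
Bind Y2 := op(d, M); substituting into the one remaining equation that mentions Y2 gives: r(L, h(h(U, 7, d), op(d, M), op(d, M))) =?= r(r(U, X), X).
Decompose r/2: L =?= r(U, X),  h(h(U, 7, d), op(d, M), op(d, M)) =?= X.
Bind L := r(U, X); no other remaining equation mentions L.
Bind X := h(h(U, 7, d), op(d, M), op(d, M)); no other remaining equation mentions X. Substituting into the earlier binding gives L := r(U, h(h(U, 7, d), op(d, M), op(d, M))).
Decompose h/3: 4 =?= U,  Z =?= M,  4 =?= Z.
Bind U := 4; no other remaining equation mentions U. Substituting into the earlier bindings gives L := r(4, h(h(4, 7, d), op(d, M), op(d, M))), X := h(h(4, 7, d), op(d, M), op(d, M)).
Bind Z := M; substituting into the remaining equation gives: 4 =?= M.
Bind M := 4. Substituting into the earlier bindings gives Y2 := op(d, 4), L := r(4, h(h(4, 7, d), op(d, 4), op(d, 4))), X := h(h(4, 7, d), op(d, 4), op(d, 4)), Z := 4.
Applying the MGU to either side gives h(q(a, op(d, 4)), r(r(4, h(h(4, 7, d), op(d, 4), op(d, 4))), h(h(4, 7, d), op(d, 4), op(d, 4))), h(4, 4, 4)).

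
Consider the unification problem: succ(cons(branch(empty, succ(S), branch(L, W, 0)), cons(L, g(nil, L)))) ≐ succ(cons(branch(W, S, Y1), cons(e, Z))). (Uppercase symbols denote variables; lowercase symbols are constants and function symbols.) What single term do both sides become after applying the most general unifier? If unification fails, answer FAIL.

Decompose succ/1: cons(branch(empty, succ(S), branch(L, W, 0)), cons(L, g(nil, L))) ≐ cons(branch(W, S, Y1), cons(e, Z)).
Decompose cons/2: branch(empty, succ(S), branch(L, W, 0)) ≐ branch(W, S, Y1),  cons(L, g(nil, L)) ≐ cons(e, Z).
Decompose branch/3: empty ≐ W,  succ(S) ≐ S,  branch(L, W, 0) ≐ Y1.
Bind W := empty; substituting into the one remaining equation that mentions W gives: branch(L, empty, 0) ≐ Y1.
Occurs check fails: S occurs in succ(S); the equation S ≐ succ(S) has no finite solution.

FAIL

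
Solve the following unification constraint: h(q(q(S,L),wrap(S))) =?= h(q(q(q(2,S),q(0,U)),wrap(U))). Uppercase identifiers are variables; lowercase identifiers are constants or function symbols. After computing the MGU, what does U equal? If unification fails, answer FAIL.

FAIL

Decompose h/1: q(q(S,L),wrap(S)) =?= q(q(q(2,S),q(0,U)),wrap(U)).
Decompose q/2: q(S,L) =?= q(q(2,S),q(0,U)),  wrap(S) =?= wrap(U).
Decompose q/2: S =?= q(2,S),  L =?= q(0,U).
Occurs check fails: S occurs in q(2,S); the equation S =?= q(2,S) has no finite solution.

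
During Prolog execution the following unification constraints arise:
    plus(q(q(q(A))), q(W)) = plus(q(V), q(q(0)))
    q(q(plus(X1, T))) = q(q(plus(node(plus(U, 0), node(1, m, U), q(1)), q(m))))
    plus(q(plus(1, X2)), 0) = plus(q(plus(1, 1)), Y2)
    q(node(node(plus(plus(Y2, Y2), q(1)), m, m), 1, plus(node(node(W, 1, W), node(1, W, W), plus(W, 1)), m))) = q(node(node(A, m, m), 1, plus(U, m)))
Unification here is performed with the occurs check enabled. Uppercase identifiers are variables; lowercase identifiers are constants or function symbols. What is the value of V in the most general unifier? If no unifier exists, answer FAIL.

q(q(plus(plus(0, 0), q(1))))

Decompose plus/2: q(q(q(A))) = q(V),  q(W) = q(q(0)).
Decompose q/1: q(q(A)) = V.
Bind V := q(q(A)); no other remaining equation mentions V.
Decompose q/1: W = q(0).
Bind W := q(0); substituting into the one remaining equation that mentions W gives: q(node(node(plus(plus(Y2, Y2), q(1)), m, m), 1, plus(node(node(q(0), 1, q(0)), node(1, q(0), q(0)), plus(q(0), 1)), m))) = q(node(node(A, m, m), 1, plus(U, m))).
Decompose q/1: q(plus(X1, T)) = q(plus(node(plus(U, 0), node(1, m, U), q(1)), q(m))).
Decompose q/1: plus(X1, T) = plus(node(plus(U, 0), node(1, m, U), q(1)), q(m)).
Decompose plus/2: X1 = node(plus(U, 0), node(1, m, U), q(1)),  T = q(m).
Bind X1 := node(plus(U, 0), node(1, m, U), q(1)); no other remaining equation mentions X1.
Bind T := q(m); no other remaining equation mentions T.
Decompose plus/2: q(plus(1, X2)) = q(plus(1, 1)),  0 = Y2.
Decompose q/1: plus(1, X2) = plus(1, 1).
Decompose plus/2: 1 = 1,  X2 = 1.
Delete trivial equation 1 = 1.
Bind X2 := 1; no other remaining equation mentions X2.
Bind Y2 := 0; substituting into the remaining equation gives: q(node(node(plus(plus(0, 0), q(1)), m, m), 1, plus(node(node(q(0), 1, q(0)), node(1, q(0), q(0)), plus(q(0), 1)), m))) = q(node(node(A, m, m), 1, plus(U, m))).
Decompose q/1: node(node(plus(plus(0, 0), q(1)), m, m), 1, plus(node(node(q(0), 1, q(0)), node(1, q(0), q(0)), plus(q(0), 1)), m)) = node(node(A, m, m), 1, plus(U, m)).
Decompose node/3: node(plus(plus(0, 0), q(1)), m, m) = node(A, m, m),  1 = 1,  plus(node(node(q(0), 1, q(0)), node(1, q(0), q(0)), plus(q(0), 1)), m) = plus(U, m).
Decompose node/3: plus(plus(0, 0), q(1)) = A,  m = m,  m = m.
Bind A := plus(plus(0, 0), q(1)); no other remaining equation mentions A. Substituting into the earlier binding gives V := q(q(plus(plus(0, 0), q(1)))).
Delete trivial equation m = m.
Delete trivial equation m = m.
Delete trivial equation 1 = 1.
Decompose plus/2: node(node(q(0), 1, q(0)), node(1, q(0), q(0)), plus(q(0), 1)) = U,  m = m.
Bind U := node(node(q(0), 1, q(0)), node(1, q(0), q(0)), plus(q(0), 1)); no other remaining equation mentions U. Substituting into the earlier binding gives X1 := node(plus(node(node(q(0), 1, q(0)), node(1, q(0), q(0)), plus(q(0), 1)), 0), node(1, m, node(node(q(0), 1, q(0)), node(1, q(0), q(0)), plus(q(0), 1))), q(1)).
Delete trivial equation m = m.
MGU = { V -> q(q(plus(plus(0, 0), q(1)))), W -> q(0), X1 -> node(plus(node(node(q(0), 1, q(0)), node(1, q(0), q(0)), plus(q(0), 1)), 0), node(1, m, node(node(q(0), 1, q(0)), node(1, q(0), q(0)), plus(q(0), 1))), q(1)), T -> q(m), X2 -> 1, Y2 -> 0, A -> plus(plus(0, 0), q(1)), U -> node(node(q(0), 1, q(0)), node(1, q(0), q(0)), plus(q(0), 1)) }, so V -> q(q(plus(plus(0, 0), q(1)))).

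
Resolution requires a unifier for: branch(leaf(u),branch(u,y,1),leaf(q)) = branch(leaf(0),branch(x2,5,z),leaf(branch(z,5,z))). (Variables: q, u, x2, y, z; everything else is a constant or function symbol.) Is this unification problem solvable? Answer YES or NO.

Decompose branch/3: leaf(u) = leaf(0),  branch(u,y,1) = branch(x2,5,z),  leaf(q) = leaf(branch(z,5,z)).
Decompose leaf/1: u = 0.
Bind u := 0; substituting into the one remaining equation that mentions u gives: branch(0,y,1) = branch(x2,5,z).
Decompose branch/3: 0 = x2,  y = 5,  1 = z.
Bind x2 := 0; no other remaining equation mentions x2.
Bind y := 5; no other remaining equation mentions y.
Bind z := 1; substituting into the remaining equation gives: leaf(q) = leaf(branch(1,5,1)).
Decompose leaf/1: q = branch(1,5,1).
Bind q := branch(1,5,1).
No equations remain and no clash or occurs-check failure arose, so a unifier exists.

YES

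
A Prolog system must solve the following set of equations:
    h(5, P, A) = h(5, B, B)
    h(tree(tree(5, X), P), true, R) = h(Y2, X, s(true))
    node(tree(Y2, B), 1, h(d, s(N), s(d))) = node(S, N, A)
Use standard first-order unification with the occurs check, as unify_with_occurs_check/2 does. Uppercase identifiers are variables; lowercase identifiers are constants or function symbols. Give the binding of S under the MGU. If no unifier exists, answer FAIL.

tree(tree(tree(5, true), h(d, s(1), s(d))), h(d, s(1), s(d)))

Decompose h/3: 5 = 5,  P = B,  A = B.
Delete trivial equation 5 = 5.
Bind P := B; substituting into the one remaining equation that mentions P gives: h(tree(tree(5, X), B), true, R) = h(Y2, X, s(true)).
Bind A := B; substituting into the one remaining equation that mentions A gives: node(tree(Y2, B), 1, h(d, s(N), s(d))) = node(S, N, B).
Decompose h/3: tree(tree(5, X), B) = Y2,  true = X,  R = s(true).
Bind Y2 := tree(tree(5, X), B); substituting into the one remaining equation that mentions Y2 gives: node(tree(tree(tree(5, X), B), B), 1, h(d, s(N), s(d))) = node(S, N, B).
Bind X := true; substituting into the one remaining equation that mentions X gives: node(tree(tree(tree(5, true), B), B), 1, h(d, s(N), s(d))) = node(S, N, B). Substituting into the earlier binding gives Y2 := tree(tree(5, true), B).
Bind R := s(true); no other remaining equation mentions R.
Decompose node/3: tree(tree(tree(5, true), B), B) = S,  1 = N,  h(d, s(N), s(d)) = B.
Bind S := tree(tree(tree(5, true), B), B); no other remaining equation mentions S.
Bind N := 1; substituting into the remaining equation gives: h(d, s(1), s(d)) = B.
Bind B := h(d, s(1), s(d)). Substituting into the earlier bindings gives P := h(d, s(1), s(d)), A := h(d, s(1), s(d)), Y2 := tree(tree(5, true), h(d, s(1), s(d))), S := tree(tree(tree(5, true), h(d, s(1), s(d))), h(d, s(1), s(d))).
MGU = { P -> h(d, s(1), s(d)), A -> h(d, s(1), s(d)), Y2 -> tree(tree(5, true), h(d, s(1), s(d))), X -> true, R -> s(true), S -> tree(tree(tree(5, true), h(d, s(1), s(d))), h(d, s(1), s(d))), N -> 1, B -> h(d, s(1), s(d)) }, so S -> tree(tree(tree(5, true), h(d, s(1), s(d))), h(d, s(1), s(d))).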